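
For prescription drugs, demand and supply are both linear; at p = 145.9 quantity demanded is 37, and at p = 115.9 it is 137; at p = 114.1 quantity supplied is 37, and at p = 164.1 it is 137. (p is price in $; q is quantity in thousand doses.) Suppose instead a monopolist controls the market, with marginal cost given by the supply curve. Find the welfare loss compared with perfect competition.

Demand slope = (115.9 − 145.9)/(137 − 37) = −0.3, so p = 157 − 0.3q.
Supply slope = (164.1 − 114.1)/(137 − 37) = 0.5, so p = 95.6 + 0.5q.
Competitive equilibrium: 157 − 0.3q = 95.6 + 0.5q → q* = 76.75, p* = 133.975.
Marginal revenue: MR = 157 − 0.6q. Set MR = MC: 157 − 0.6q = 95.6 + 0.5q → q_m = 55.8182.
Price p_m = 157 − 0.3·55.8182 = 140.2545; MC(q_m) = 95.6 + 0.5·55.8182 = 123.5091.
Competitive q* = 76.75, so Δq = 20.9318; wedge = 140.2545 − 123.5091 = 16.7454.
The triangle = ½ × 20.9318 × 16.7454 = $175.26 thousand.

$175.26 thousand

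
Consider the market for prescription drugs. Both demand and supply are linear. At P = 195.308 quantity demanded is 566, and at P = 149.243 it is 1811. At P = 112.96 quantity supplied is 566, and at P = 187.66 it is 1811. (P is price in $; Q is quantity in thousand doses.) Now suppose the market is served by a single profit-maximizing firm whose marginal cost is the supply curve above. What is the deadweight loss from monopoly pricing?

Demand slope = (149.243 − 195.308)/(1811 − 566) = −0.037, so P = 216.25 − 0.037Q.
Supply slope = (187.66 − 112.96)/(1811 − 566) = 0.06, so P = 79 + 0.06Q.
Competitive equilibrium: 216.25 − 0.037Q = 79 + 0.06Q → Q* = 1414.948454, P* = 163.896907.
Marginal revenue: MR = 216.25 − 0.074Q. Set MR = MC: 216.25 − 0.074Q = 79 + 0.06Q → Q_m = 1024.253731.
Price P_m = 216.25 − 0.037·1024.253731 = 178.352612; MC(Q_m) = 79 + 0.06·1024.253731 = 140.455224.
Competitive Q* = 1414.948454, so ΔQ = 390.694723; wedge = 178.352612 − 140.455224 = 37.897388.
The triangle = ½ × 390.694723 × 37.897388 = $7403.15 thousand.

$7403.15 thousand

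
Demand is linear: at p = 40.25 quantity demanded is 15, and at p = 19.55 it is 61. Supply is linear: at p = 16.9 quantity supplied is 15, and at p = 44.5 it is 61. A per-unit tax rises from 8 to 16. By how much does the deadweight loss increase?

91.43

Demand slope = (19.55 − 40.25)/(61 − 15) = −0.45, so p = 47 − 0.45q.
Supply slope = (44.5 − 16.9)/(61 − 15) = 0.6, so p = 7.9 + 0.6q.
Competitive equilibrium: 47 − 0.45q = 7.9 + 0.6q → q* = 37.2381, p* = 30.2429.
For a per-unit tax t: Δq = t/1.05, so DWL = ½·t·(t/1.05) = t²/2.1.
At t = 8: DWL = 30.476. At t = 16: DWL = 121.905.
Increase = 121.905 − 30.476 = 91.43.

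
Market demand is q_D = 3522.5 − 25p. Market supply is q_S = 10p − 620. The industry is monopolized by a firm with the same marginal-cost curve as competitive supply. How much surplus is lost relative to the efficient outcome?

1097.92

In inverse form: demand p = 140.9 − 0.04q, supply p = 62 + 0.1q.
Competitive equilibrium: 140.9 − 0.04q = 62 + 0.1q → q* = 563.5714, p* = 118.3571.
Marginal revenue: MR = 140.9 − 0.08q. Set MR = MC: 140.9 − 0.08q = 62 + 0.1q → q_m = 438.3333.
Price p_m = 140.9 − 0.04·438.3333 = 123.3667; MC(q_m) = 62 + 0.1·438.3333 = 105.8333.
Competitive q* = 563.5714, so Δq = 125.2381; wedge = 123.3667 − 105.8333 = 17.5334.
Welfare loss = ½ × 125.2381 × 17.5334 = 1097.92.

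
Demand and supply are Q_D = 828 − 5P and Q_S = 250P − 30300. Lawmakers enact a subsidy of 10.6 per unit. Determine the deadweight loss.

275.39

In inverse form: demand P = 165.6 − 0.2Q, supply P = 121.2 + 0.004Q.
Competitive equilibrium: 165.6 − 0.2Q = 121.2 + 0.004Q → Q* = 217.6471, P* = 122.0706.
The subsidy lowers effective supply by 10.6: P = 110.6 + 0.004Q.
New quantity: 165.6 − 0.2Q = 110.6 + 0.004Q → Q' = 269.6078.
Overproduction ΔQ = 269.6078 − 217.6471 = 51.9607; wedge = subsidy = 10.6.
DWL = ½ × 51.9607 × 10.6 = 275.39.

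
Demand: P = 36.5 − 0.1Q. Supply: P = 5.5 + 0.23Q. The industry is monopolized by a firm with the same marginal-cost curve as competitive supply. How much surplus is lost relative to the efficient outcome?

Competitive equilibrium: 36.5 − 0.1Q = 5.5 + 0.23Q → Q* = 93.9394, P* = 27.1061.
Marginal revenue: MR = 36.5 − 0.2Q. Set MR = MC: 36.5 − 0.2Q = 5.5 + 0.23Q → Q_m = 72.093.
Price P_m = 36.5 − 0.1·72.093 = 29.2907; MC(Q_m) = 5.5 + 0.23·72.093 = 22.0814.
Competitive Q* = 93.9394, so ΔQ = 21.8464; wedge = 29.2907 − 22.0814 = 7.2093.
Welfare loss = ½ × 21.8464 × 7.2093 = 78.75.

78.75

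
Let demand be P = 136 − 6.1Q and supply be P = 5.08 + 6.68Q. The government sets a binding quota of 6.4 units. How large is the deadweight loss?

94.43

Competitive equilibrium: 136 − 6.1Q = 5.08 + 6.68Q → Q* = 10.2441, P* = 73.5108.
At Q = 6.4: demand price = 136 − 6.1·6.4 = 96.96; supply price = 5.08 + 6.68·6.4 = 47.832.
ΔQ = 10.2441 − 6.4 = 3.8441; wedge = 96.96 − 47.832 = 49.128.
Deadweight loss = ½ × 3.8441 × 49.128 = 94.43.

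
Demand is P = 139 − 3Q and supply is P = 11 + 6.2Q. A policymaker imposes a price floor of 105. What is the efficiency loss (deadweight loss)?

30.61

Competitive equilibrium: 139 − 3Q = 11 + 6.2Q → Q* = 13.913, P* = 97.2609.
At the floor P = 105, quantity demanded = (139 − 105)/3 = 11.3333.
Sellers' marginal cost at Q' = 11.3333: 11 + 6.2·11.3333 = 81.2665.
ΔQ = 13.913 − 11.3333 = 2.5797; wedge = 105 − 81.2665 = 23.7335.
Welfare loss = ½ × 2.5797 × 23.7335 = 30.61.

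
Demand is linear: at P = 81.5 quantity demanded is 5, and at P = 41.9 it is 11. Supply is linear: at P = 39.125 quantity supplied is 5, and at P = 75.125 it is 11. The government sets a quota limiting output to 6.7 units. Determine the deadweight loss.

Demand slope = (41.9 − 81.5)/(11 − 5) = −6.6, so P = 114.5 − 6.6Q.
Supply slope = (75.125 − 39.125)/(11 − 5) = 6, so P = 9.125 + 6Q.
Competitive equilibrium: 114.5 − 6.6Q = 9.125 + 6Q → Q* = 8.3631, P* = 59.3036.
At Q = 6.7: demand price = 114.5 − 6.6·6.7 = 70.28; supply price = 9.125 + 6·6.7 = 49.325.
ΔQ = 8.3631 − 6.7 = 1.6631; wedge = 70.28 − 49.325 = 20.955.
DWL = ½ × 1.6631 × 20.955 = 17.43.

17.43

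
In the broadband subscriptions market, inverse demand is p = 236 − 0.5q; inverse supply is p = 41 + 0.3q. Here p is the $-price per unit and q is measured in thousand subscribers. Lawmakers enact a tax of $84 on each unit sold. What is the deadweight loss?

Competitive equilibrium: 236 − 0.5q = 41 + 0.3q → q* = 243.75, p* = 114.125.
With the tax, the buyer price exceeds the seller price by 84: (236 − 0.5q) − (41 + 0.3q) = 84 → q' = 138.75.
Δq = 243.75 − 138.75 = 105; the wedge equals the tax, 84.
Deadweight loss = ½ × 105 × 84 = $4410 thousand.

$4410 thousand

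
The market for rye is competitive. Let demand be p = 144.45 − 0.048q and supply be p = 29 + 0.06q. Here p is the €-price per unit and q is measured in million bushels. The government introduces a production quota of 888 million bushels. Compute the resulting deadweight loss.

€1768.73 million

Competitive equilibrium: 144.45 − 0.048q = 29 + 0.06q → q* = 1068.9815, p* = 93.1389.
At q = 888: demand price = 144.45 − 0.048·888 = 101.826; supply price = 29 + 0.06·888 = 82.28.
Δq = 1068.9815 − 888 = 180.9815; wedge = 101.826 − 82.28 = 19.546.
Welfare loss = ½ × 180.9815 × 19.546 = €1768.73 million.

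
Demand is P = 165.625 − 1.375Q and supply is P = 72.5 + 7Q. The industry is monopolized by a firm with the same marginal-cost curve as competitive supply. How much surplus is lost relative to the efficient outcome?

10.30

Competitive equilibrium: 165.625 − 1.375Q = 72.5 + 7Q → Q* = 11.1194, P* = 150.3358.
Marginal revenue: MR = 165.625 − 2.75Q. Set MR = MC: 165.625 − 2.75Q = 72.5 + 7Q → Q_m = 9.5513.
Price P_m = 165.625 − 1.375·9.5513 = 152.492; MC(Q_m) = 72.5 + 7·9.5513 = 139.3591.
Competitive Q* = 11.1194, so ΔQ = 1.5681; wedge = 152.492 − 139.3591 = 13.1329.
The triangle = ½ × 1.5681 × 13.1329 = 10.30.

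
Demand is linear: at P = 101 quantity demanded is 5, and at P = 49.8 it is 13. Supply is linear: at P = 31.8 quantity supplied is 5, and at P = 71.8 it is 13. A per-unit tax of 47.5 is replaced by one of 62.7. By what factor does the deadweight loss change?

1.7424

Demand slope = (49.8 − 101)/(13 − 5) = −6.4, so P = 133 − 6.4Q.
Supply slope = (71.8 − 31.8)/(13 − 5) = 5, so P = 6.8 + 5Q.
Competitive equilibrium: 133 − 6.4Q = 6.8 + 5Q → Q* = 11.0702, P* = 62.1509.
For a per-unit tax t: ΔQ = t/11.4, so DWL = ½·t·(t/11.4) = t²/22.8.
At t = 47.5: DWL = 98.958. At t = 62.7: DWL = 172.425.
Ratio = (62.7/47.5)² = 1.7424.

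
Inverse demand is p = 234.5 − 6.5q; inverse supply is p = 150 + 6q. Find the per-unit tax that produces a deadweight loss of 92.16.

Competitive equilibrium: 234.5 − 6.5q = 150 + 6q → q* = 6.76, p* = 190.56.
A tax t gives Δq = t/12.5 and wedge t, so DWL = t²/25.
t²/25 = 92.16 → t² = 2304 → t = 48.

48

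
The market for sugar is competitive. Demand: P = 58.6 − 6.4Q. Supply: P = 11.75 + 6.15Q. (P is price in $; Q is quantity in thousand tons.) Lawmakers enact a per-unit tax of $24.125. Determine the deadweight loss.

$23.19 thousand

Competitive equilibrium: 58.6 − 6.4Q = 11.75 + 6.15Q → Q* = 3.7331, P* = 34.7084.
With the tax, the buyer price exceeds the seller price by 24.125: (58.6 − 6.4Q) − (11.75 + 6.15Q) = 24.125 → Q' = 1.8108.
ΔQ = 3.7331 − 1.8108 = 1.9223; the wedge equals the tax, 24.125.
Welfare loss = ½ × 1.9223 × 24.125 = $23.19 thousand.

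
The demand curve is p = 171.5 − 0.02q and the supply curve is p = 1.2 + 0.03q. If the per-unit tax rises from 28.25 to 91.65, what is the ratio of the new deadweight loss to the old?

10.525

Competitive equilibrium: 171.5 − 0.02q = 1.2 + 0.03q → q* = 3406, p* = 103.38.
For a per-unit tax t: Δq = t/0.05, so DWL = ½·t·(t/0.05) = t²/0.1.
At t = 28.25: DWL = 7980.625. At t = 91.65: DWL = 83997.225.
Ratio = (91.65/28.25)² = 10.525.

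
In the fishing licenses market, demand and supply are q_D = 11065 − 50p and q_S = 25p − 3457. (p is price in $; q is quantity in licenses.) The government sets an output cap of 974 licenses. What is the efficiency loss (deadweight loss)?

In inverse form: demand p = 221.3 − 0.02q, supply p = 138.28 + 0.04q.
Competitive equilibrium: 221.3 − 0.02q = 138.28 + 0.04q → q* = 1383.6667, p* = 193.6267.
At q = 974: demand price = 221.3 − 0.02·974 = 201.82; supply price = 138.28 + 0.04·974 = 177.24.
Δq = 1383.6667 − 974 = 409.6667; wedge = 201.82 − 177.24 = 24.58.
Welfare loss = ½ × 409.6667 × 24.58 = $5034.80.

$5034.80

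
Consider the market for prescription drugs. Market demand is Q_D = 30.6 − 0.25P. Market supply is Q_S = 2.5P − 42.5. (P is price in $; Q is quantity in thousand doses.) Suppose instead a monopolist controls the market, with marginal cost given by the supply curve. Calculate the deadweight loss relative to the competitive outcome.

In inverse form: demand P = 122.4 − 4Q, supply P = 17 + 0.4Q.
Competitive equilibrium: 122.4 − 4Q = 17 + 0.4Q → Q* = 23.9545, P* = 26.5818.
Marginal revenue: MR = 122.4 − 8Q. Set MR = MC: 122.4 − 8Q = 17 + 0.4Q → Q_m = 12.5476.
Price P_m = 122.4 − 4·12.5476 = 72.2096; MC(Q_m) = 17 + 0.4·12.5476 = 22.019.
Competitive Q* = 23.9545, so ΔQ = 11.4069; wedge = 72.2096 − 22.019 = 50.1906.
DWL = ½ × 11.4069 × 50.1906 = $286.26 thousand.

$286.26 thousand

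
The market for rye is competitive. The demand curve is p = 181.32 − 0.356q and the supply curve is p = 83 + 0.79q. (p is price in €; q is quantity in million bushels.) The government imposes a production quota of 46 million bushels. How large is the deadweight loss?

Competitive equilibrium: 181.32 − 0.356q = 83 + 0.79q → q* = 85.79407, p* = 150.77731.
At q = 46: demand price = 181.32 − 0.356·46 = 164.944; supply price = 83 + 0.79·46 = 119.34.
Δq = 85.79407 − 46 = 39.79407; wedge = 164.944 − 119.34 = 45.604.
DWL = ½ × 39.79407 × 45.604 = €907.38 million.

€907.38 million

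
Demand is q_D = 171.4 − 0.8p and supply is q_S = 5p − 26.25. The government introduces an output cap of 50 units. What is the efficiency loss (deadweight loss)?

6424.91

In inverse form: demand p = 214.25 − 1.25q, supply p = 5.25 + 0.2q.
Competitive equilibrium: 214.25 − 1.25q = 5.25 + 0.2q → q* = 144.1379, p* = 34.0776.
At q = 50: demand price = 214.25 − 1.25·50 = 151.75; supply price = 5.25 + 0.2·50 = 15.25.
Δq = 144.1379 − 50 = 94.1379; wedge = 151.75 − 15.25 = 136.5.
DWL = ½ × 94.1379 × 136.5 = 6424.91.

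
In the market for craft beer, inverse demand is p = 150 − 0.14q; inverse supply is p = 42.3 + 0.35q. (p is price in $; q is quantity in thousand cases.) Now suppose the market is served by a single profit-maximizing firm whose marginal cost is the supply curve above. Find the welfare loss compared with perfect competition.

Competitive equilibrium: 150 − 0.14q = 42.3 + 0.35q → q* = 219.79592, p* = 119.22857.
Marginal revenue: MR = 150 − 0.28q. Set MR = MC: 150 − 0.28q = 42.3 + 0.35q → q_m = 170.95238.
Price p_m = 150 − 0.14·170.95238 = 126.06667; MC(q_m) = 42.3 + 0.35·170.95238 = 102.13333.
Competitive q* = 219.79592, so Δq = 48.84354; wedge = 126.06667 − 102.13333 = 23.93334.
DWL = ½ × 48.84354 × 23.93334 = $584.49 thousand.

$584.49 thousand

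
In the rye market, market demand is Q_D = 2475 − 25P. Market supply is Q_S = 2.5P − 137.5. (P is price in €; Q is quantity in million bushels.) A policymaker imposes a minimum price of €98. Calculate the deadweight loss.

€1237.50 million

In inverse form: demand P = 99 − 0.04Q, supply P = 55 + 0.4Q.
Competitive equilibrium: 99 − 0.04Q = 55 + 0.4Q → Q* = 100, P* = 95.
At the floor P = 98, quantity demanded = (99 − 98)/0.04 = 25.
Sellers' marginal cost at Q' = 25: 55 + 0.4·25 = 65.
ΔQ = 100 − 25 = 75; wedge = 98 − 65 = 33.
Deadweight loss = ½ × 75 × 33 = €1237.50 million.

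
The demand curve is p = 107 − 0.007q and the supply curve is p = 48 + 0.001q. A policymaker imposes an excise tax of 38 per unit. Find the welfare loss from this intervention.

Competitive equilibrium: 107 − 0.007q = 48 + 0.001q → q* = 7375, p* = 55.375.
With the tax, the buyer price exceeds the seller price by 38: (107 − 0.007q) − (48 + 0.001q) = 38 → q' = 2625.
Δq = 7375 − 2625 = 4750; the wedge equals the tax, 38.
DWL = ½ × 4750 × 38 = 90250.

90250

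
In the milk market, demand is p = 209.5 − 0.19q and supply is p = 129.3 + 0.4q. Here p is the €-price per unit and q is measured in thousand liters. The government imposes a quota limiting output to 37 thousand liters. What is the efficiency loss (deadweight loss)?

€2887.34 thousand

Competitive equilibrium: 209.5 − 0.19q = 129.3 + 0.4q → q* = 135.9322, p* = 183.6729.
At q = 37: demand price = 209.5 − 0.19·37 = 202.47; supply price = 129.3 + 0.4·37 = 144.1.
Δq = 135.9322 − 37 = 98.9322; wedge = 202.47 − 144.1 = 58.37.
DWL = ½ × 98.9322 × 58.37 = €2887.34 thousand.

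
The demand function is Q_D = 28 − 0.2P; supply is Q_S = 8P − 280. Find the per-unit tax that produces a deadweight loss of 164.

41

In inverse form: demand P = 140 − 5Q, supply P = 35 + 0.125Q.
Competitive equilibrium: 140 − 5Q = 35 + 0.125Q → Q* = 20.4878, P* = 37.561.
A tax t gives ΔQ = t/5.125 and wedge t, so DWL = t²/10.25.
t²/10.25 = 164 → t² = 1681 → t = 41.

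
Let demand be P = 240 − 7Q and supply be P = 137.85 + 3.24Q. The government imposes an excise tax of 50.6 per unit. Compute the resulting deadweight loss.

125.02

Competitive equilibrium: 240 − 7Q = 137.85 + 3.24Q → Q* = 9.9756, P* = 170.1709.
With the tax, the buyer price exceeds the seller price by 50.6: (240 − 7Q) − (137.85 + 3.24Q) = 50.6 → Q' = 5.0342.
ΔQ = 9.9756 − 5.0342 = 4.9414; the wedge equals the tax, 50.6.
Welfare loss = ½ × 4.9414 × 50.6 = 125.02.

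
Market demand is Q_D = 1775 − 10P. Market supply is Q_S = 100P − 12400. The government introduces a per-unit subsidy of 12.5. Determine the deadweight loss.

710.23

In inverse form: demand P = 177.5 − 0.1Q, supply P = 124 + 0.01Q.
Competitive equilibrium: 177.5 − 0.1Q = 124 + 0.01Q → Q* = 486.3636, P* = 128.8636.
The subsidy lowers effective supply by 12.5: P = 111.5 + 0.01Q.
New quantity: 177.5 − 0.1Q = 111.5 + 0.01Q → Q' = 600.
Overproduction ΔQ = 600 − 486.3636 = 113.6364; wedge = subsidy = 12.5.
Deadweight loss = ½ × 113.6364 × 12.5 = 710.23.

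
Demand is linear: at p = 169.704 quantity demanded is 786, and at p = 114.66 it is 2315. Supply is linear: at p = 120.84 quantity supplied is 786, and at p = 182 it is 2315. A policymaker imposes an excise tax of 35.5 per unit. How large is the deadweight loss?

8291.12

Demand slope = (114.66 − 169.704)/(2315 − 786) = −0.036, so p = 198 − 0.036q.
Supply slope = (182 − 120.84)/(2315 − 786) = 0.04, so p = 89.4 + 0.04q.
Competitive equilibrium: 198 − 0.036q = 89.4 + 0.04q → q* = 1428.9474, p* = 146.5579.
With the tax, the buyer price exceeds the seller price by 35.5: (198 − 0.036q) − (89.4 + 0.04q) = 35.5 → q' = 961.8421.
Δq = 1428.9474 − 961.8421 = 467.1053; the wedge equals the tax, 35.5.
Welfare loss = ½ × 467.1053 × 35.5 = 8291.12.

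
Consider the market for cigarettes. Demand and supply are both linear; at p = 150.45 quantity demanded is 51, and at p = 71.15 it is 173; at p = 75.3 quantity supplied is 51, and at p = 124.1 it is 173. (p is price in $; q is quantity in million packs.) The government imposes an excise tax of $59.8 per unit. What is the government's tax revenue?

$3924.02 million

Demand slope = (71.15 − 150.45)/(173 − 51) = −0.65, so p = 183.6 − 0.65q.
Supply slope = (124.1 − 75.3)/(173 − 51) = 0.4, so p = 54.9 + 0.4q.
Competitive equilibrium: 183.6 − 0.65q = 54.9 + 0.4q → q* = 122.5714, p* = 103.9286.
With the tax, the buyer price exceeds the seller price by 59.8: (183.6 − 0.65q) − (54.9 + 0.4q) = 59.8 → q' = 65.619.
Tax revenue = 59.8 × 65.619 = $3924.02 million.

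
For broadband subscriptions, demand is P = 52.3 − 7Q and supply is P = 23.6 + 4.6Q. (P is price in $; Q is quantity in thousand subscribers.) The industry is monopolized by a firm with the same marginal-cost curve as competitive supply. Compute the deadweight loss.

Competitive equilibrium: 52.3 − 7Q = 23.6 + 4.6Q → Q* = 2.4741, P* = 34.981.
Marginal revenue: MR = 52.3 − 14Q. Set MR = MC: 52.3 − 14Q = 23.6 + 4.6Q → Q_m = 1.543.
Price P_m = 52.3 − 7·1.543 = 41.499; MC(Q_m) = 23.6 + 4.6·1.543 = 30.6978.
Competitive Q* = 2.4741, so ΔQ = 0.9311; wedge = 41.499 − 30.6978 = 10.8012.
Deadweight loss = ½ × 0.9311 × 10.8012 = $5.03 thousand.

$5.03 thousand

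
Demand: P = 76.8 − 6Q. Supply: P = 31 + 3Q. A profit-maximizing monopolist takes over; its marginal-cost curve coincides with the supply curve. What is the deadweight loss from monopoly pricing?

Competitive equilibrium: 76.8 − 6Q = 31 + 3Q → Q* = 5.0889, P* = 46.2667.
Marginal revenue: MR = 76.8 − 12Q. Set MR = MC: 76.8 − 12Q = 31 + 3Q → Q_m = 3.0533.
Price P_m = 76.8 − 6·3.0533 = 58.4802; MC(Q_m) = 31 + 3·3.0533 = 40.1599.
Competitive Q* = 5.0889, so ΔQ = 2.0356; wedge = 58.4802 − 40.1599 = 18.3203.
The triangle = ½ × 2.0356 × 18.3203 = 18.65.

18.65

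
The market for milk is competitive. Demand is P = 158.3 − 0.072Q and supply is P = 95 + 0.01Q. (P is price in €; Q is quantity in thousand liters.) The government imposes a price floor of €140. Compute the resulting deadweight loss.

Competitive equilibrium: 158.3 − 0.072Q = 95 + 0.01Q → Q* = 771.95122, P* = 102.71951.
At the floor P = 140, quantity demanded = (158.3 − 140)/0.072 = 254.16667.
Sellers' marginal cost at Q' = 254.16667: 95 + 0.01·254.16667 = 97.54167.
ΔQ = 771.95122 − 254.16667 = 517.78455; wedge = 140 − 97.54167 = 42.45833.
The triangle = ½ × 517.78455 × 42.45833 = €10992.13 thousand.

€10992.13 thousand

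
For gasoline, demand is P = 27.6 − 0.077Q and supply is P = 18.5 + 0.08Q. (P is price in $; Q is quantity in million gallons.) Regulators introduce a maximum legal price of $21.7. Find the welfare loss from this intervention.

$25.33 million

Competitive equilibrium: 27.6 − 0.077Q = 18.5 + 0.08Q → Q* = 57.9618, P* = 23.1369.
At the ceiling P = 21.7, quantity supplied = (21.7 − 18.5)/0.08 = 40.
Willingness to pay at Q' = 40: 27.6 − 0.077·40 = 24.52.
ΔQ = 57.9618 − 40 = 17.9618; wedge = 24.52 − 21.7 = 2.82.
The triangle = ½ × 17.9618 × 2.82 = $25.33 million.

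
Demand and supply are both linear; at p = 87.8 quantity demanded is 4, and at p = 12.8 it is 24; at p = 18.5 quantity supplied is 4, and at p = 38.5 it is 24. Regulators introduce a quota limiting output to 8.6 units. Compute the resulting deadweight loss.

Demand slope = (12.8 − 87.8)/(24 − 4) = −3.75, so p = 102.8 − 3.75q.
Supply slope = (38.5 − 18.5)/(24 − 4) = 1, so p = 14.5 + q.
Competitive equilibrium: 102.8 − 3.75q = 14.5 + q → q* = 18.5895, p* = 33.0895.
At q = 8.6: demand price = 102.8 − 3.75·8.6 = 70.55; supply price = 14.5 + 1·8.6 = 23.1.
Δq = 18.5895 − 8.6 = 9.9895; wedge = 70.55 − 23.1 = 47.45.
Welfare loss = ½ × 9.9895 × 47.45 = 237.

237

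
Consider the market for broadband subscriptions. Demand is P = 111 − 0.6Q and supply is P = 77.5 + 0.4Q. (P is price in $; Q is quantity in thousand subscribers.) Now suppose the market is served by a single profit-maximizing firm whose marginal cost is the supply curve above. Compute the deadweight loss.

$78.91 thousand

Competitive equilibrium: 111 − 0.6Q = 77.5 + 0.4Q → Q* = 33.5, P* = 90.9.
Marginal revenue: MR = 111 − 1.2Q. Set MR = MC: 111 − 1.2Q = 77.5 + 0.4Q → Q_m = 20.9375.
Price P_m = 111 − 0.6·20.9375 = 98.4375; MC(Q_m) = 77.5 + 0.4·20.9375 = 85.875.
Competitive Q* = 33.5, so ΔQ = 12.5625; wedge = 98.4375 − 85.875 = 12.5625.
The triangle = ½ × 12.5625 × 12.5625 = $78.91 thousand.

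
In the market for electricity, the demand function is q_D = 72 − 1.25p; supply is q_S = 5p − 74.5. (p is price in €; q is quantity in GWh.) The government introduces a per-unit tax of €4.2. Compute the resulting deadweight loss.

In inverse form: demand p = 57.6 − 0.8q, supply p = 14.9 + 0.2q.
Competitive equilibrium: 57.6 − 0.8q = 14.9 + 0.2q → q* = 42.7, p* = 23.44.
With the tax, the buyer price exceeds the seller price by 4.2: (57.6 − 0.8q) − (14.9 + 0.2q) = 4.2 → q' = 38.5.
Δq = 42.7 − 38.5 = 4.2; the wedge equals the tax, 4.2.
The triangle = ½ × 4.2 × 4.2 = €8.82.

€8.82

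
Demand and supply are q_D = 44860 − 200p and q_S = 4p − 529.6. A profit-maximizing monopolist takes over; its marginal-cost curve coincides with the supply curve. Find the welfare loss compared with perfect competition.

In inverse form: demand p = 224.3 − 0.005q, supply p = 132.4 + 0.25q.
Competitive equilibrium: 224.3 − 0.005q = 132.4 + 0.25q → q* = 360.3922, p* = 222.498.
Marginal revenue: MR = 224.3 − 0.01q. Set MR = MC: 224.3 − 0.01q = 132.4 + 0.25q → q_m = 353.4615.
Price p_m = 224.3 − 0.005·353.4615 = 222.5327; MC(q_m) = 132.4 + 0.25·353.4615 = 220.7654.
Competitive q* = 360.3922, so Δq = 6.9307; wedge = 222.5327 − 220.7654 = 1.7673.
Deadweight loss = ½ × 6.9307 × 1.7673 = 6.12.

6.12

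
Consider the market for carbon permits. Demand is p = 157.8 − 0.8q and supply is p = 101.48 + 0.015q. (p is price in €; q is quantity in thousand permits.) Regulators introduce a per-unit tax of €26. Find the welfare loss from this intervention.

Competitive equilibrium: 157.8 − 0.8q = 101.48 + 0.015q → q* = 69.1043, p* = 102.5166.
With the tax, the buyer price exceeds the seller price by 26: (157.8 − 0.8q) − (101.48 + 0.015q) = 26 → q' = 37.2025.
Δq = 69.1043 − 37.2025 = 31.9018; the wedge equals the tax, 26.
DWL = ½ × 31.9018 × 26 = €414.72 thousand.

€414.72 thousand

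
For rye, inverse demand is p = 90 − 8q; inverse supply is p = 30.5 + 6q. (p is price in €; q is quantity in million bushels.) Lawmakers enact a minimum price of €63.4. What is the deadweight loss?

Competitive equilibrium: 90 − 8q = 30.5 + 6q → q* = 4.25, p* = 56.
At the floor p = 63.4, quantity demanded = (90 − 63.4)/8 = 3.325.
Sellers' marginal cost at q' = 3.325: 30.5 + 6·3.325 = 50.45.
Δq = 4.25 − 3.325 = 0.925; wedge = 63.4 − 50.45 = 12.95.
Welfare loss = ½ × 0.925 × 12.95 = €5.99 million.

€5.99 million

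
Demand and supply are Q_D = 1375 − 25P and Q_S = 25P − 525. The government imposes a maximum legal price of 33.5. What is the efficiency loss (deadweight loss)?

In inverse form: demand P = 55 − 0.04Q, supply P = 21 + 0.04Q.
Competitive equilibrium: 55 − 0.04Q = 21 + 0.04Q → Q* = 425, P* = 38.
At the ceiling P = 33.5, quantity supplied = (33.5 − 21)/0.04 = 312.5.
Willingness to pay at Q' = 312.5: 55 − 0.04·312.5 = 42.5.
ΔQ = 425 − 312.5 = 112.5; wedge = 42.5 − 33.5 = 9.
DWL = ½ × 112.5 × 9 = 506.25.

506.25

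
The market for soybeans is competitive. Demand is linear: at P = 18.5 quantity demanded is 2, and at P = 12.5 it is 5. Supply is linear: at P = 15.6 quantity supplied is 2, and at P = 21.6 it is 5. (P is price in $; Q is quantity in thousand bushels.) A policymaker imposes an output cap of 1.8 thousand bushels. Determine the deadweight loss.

Demand slope = (12.5 − 18.5)/(5 − 2) = −2, so P = 22.5 − 2Q.
Supply slope = (21.6 − 15.6)/(5 − 2) = 2, so P = 11.6 + 2Q.
Competitive equilibrium: 22.5 − 2Q = 11.6 + 2Q → Q* = 2.725, P* = 17.05.
At Q = 1.8: demand price = 22.5 − 2·1.8 = 18.9; supply price = 11.6 + 2·1.8 = 15.2.
ΔQ = 2.725 − 1.8 = 0.925; wedge = 18.9 − 15.2 = 3.7.
Welfare loss = ½ × 0.925 × 3.7 = $1.71 thousand.

$1.71 thousand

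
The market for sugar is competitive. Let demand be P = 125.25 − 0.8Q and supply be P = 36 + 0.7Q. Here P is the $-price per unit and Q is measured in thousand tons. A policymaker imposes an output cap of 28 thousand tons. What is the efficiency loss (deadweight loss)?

$744.19 thousand

Competitive equilibrium: 125.25 − 0.8Q = 36 + 0.7Q → Q* = 59.5, P* = 77.65.
At Q = 28: demand price = 125.25 − 0.8·28 = 102.85; supply price = 36 + 0.7·28 = 55.6.
ΔQ = 59.5 − 28 = 31.5; wedge = 102.85 − 55.6 = 47.25.
The triangle = ½ × 31.5 × 47.25 = $744.19 thousand.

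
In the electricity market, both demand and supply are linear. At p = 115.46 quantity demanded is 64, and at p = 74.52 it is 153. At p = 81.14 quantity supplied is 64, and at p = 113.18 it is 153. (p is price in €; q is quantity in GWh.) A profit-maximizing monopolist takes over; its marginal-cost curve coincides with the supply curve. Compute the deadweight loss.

€593.32

Demand slope = (74.52 − 115.46)/(153 − 64) = −0.46, so p = 144.9 − 0.46q.
Supply slope = (113.18 − 81.14)/(153 − 64) = 0.36, so p = 58.1 + 0.36q.
Competitive equilibrium: 144.9 − 0.46q = 58.1 + 0.36q → q* = 105.8537, p* = 96.2073.
Marginal revenue: MR = 144.9 − 0.92q. Set MR = MC: 144.9 − 0.92q = 58.1 + 0.36q → q_m = 67.8125.
Price p_m = 144.9 − 0.46·67.8125 = 113.7063; MC(q_m) = 58.1 + 0.36·67.8125 = 82.5125.
Competitive q* = 105.8537, so Δq = 38.0412; wedge = 113.7063 − 82.5125 = 31.1938.
Welfare loss = ½ × 38.0412 × 31.1938 = €593.32.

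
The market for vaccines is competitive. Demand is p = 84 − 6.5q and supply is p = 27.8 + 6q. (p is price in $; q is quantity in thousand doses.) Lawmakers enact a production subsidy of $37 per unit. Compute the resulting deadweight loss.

Competitive equilibrium: 84 − 6.5q = 27.8 + 6q → q* = 4.496, p* = 54.776.
The subsidy lowers effective supply by 37: p = 6q − 9.2.
New quantity: 84 − 6.5q = 6q − 9.2 → q' = 7.456.
Overproduction Δq = 7.456 − 4.496 = 2.96; wedge = subsidy = 37.
The triangle = ½ × 2.96 × 37 = $54.76 thousand.

$54.76 thousand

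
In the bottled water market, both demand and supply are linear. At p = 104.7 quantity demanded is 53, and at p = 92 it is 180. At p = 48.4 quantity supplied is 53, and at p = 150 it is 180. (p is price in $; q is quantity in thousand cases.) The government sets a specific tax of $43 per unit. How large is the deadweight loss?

$1027.22 thousand

Demand slope = (92 − 104.7)/(180 − 53) = −0.1, so p = 110 − 0.1q.
Supply slope = (150 − 48.4)/(180 − 53) = 0.8, so p = 6 + 0.8q.
Competitive equilibrium: 110 − 0.1q = 6 + 0.8q → q* = 115.5556, p* = 98.4444.
With the tax, the buyer price exceeds the seller price by 43: (110 − 0.1q) − (6 + 0.8q) = 43 → q' = 67.7778.
Δq = 115.5556 − 67.7778 = 47.7778; the wedge equals the tax, 43.
Deadweight loss = ½ × 47.7778 × 43 = $1027.22 thousand.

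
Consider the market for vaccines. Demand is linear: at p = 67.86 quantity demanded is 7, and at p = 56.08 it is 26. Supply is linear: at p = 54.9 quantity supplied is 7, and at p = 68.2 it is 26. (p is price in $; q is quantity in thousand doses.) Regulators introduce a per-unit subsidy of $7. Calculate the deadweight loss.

$18.56 thousand

Demand slope = (56.08 − 67.86)/(26 − 7) = −0.62, so p = 72.2 − 0.62q.
Supply slope = (68.2 − 54.9)/(26 − 7) = 0.7, so p = 50 + 0.7q.
Competitive equilibrium: 72.2 − 0.62q = 50 + 0.7q → q* = 16.8182, p* = 61.7727.
The subsidy lowers effective supply by 7: p = 43 + 0.7q.
New quantity: 72.2 − 0.62q = 43 + 0.7q → q' = 22.1212.
Overproduction Δq = 22.1212 − 16.8182 = 5.303; wedge = subsidy = 7.
Deadweight loss = ½ × 5.303 × 7 = $18.56 thousand.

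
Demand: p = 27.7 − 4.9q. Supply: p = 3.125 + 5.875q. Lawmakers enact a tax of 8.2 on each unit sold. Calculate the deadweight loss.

Competitive equilibrium: 27.7 − 4.9q = 3.125 + 5.875q → q* = 2.2807, p* = 16.5244.
With the tax, the buyer price exceeds the seller price by 8.2: (27.7 − 4.9q) − (3.125 + 5.875q) = 8.2 → q' = 1.5197.
Δq = 2.2807 − 1.5197 = 0.761; the wedge equals the tax, 8.2.
DWL = ½ × 0.761 × 8.2 = 3.12.

3.12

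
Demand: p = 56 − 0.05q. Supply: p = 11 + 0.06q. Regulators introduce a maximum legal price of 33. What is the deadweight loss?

98.99

Competitive equilibrium: 56 − 0.05q = 11 + 0.06q → q* = 409.0909, p* = 35.5455.
At the ceiling p = 33, quantity supplied = (33 − 11)/0.06 = 366.6667.
Willingness to pay at q' = 366.6667: 56 − 0.05·366.6667 = 37.6667.
Δq = 409.0909 − 366.6667 = 42.4242; wedge = 37.6667 − 33 = 4.6667.
Welfare loss = ½ × 42.4242 × 4.6667 = 98.99.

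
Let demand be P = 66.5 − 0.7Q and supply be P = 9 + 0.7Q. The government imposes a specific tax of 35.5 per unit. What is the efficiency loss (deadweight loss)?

450.09

Competitive equilibrium: 66.5 − 0.7Q = 9 + 0.7Q → Q* = 41.0714, P* = 37.75.
With the tax, the buyer price exceeds the seller price by 35.5: (66.5 − 0.7Q) − (9 + 0.7Q) = 35.5 → Q' = 15.7143.
ΔQ = 41.0714 − 15.7143 = 25.3571; the wedge equals the tax, 35.5.
Deadweight loss = ½ × 25.3571 × 35.5 = 450.09.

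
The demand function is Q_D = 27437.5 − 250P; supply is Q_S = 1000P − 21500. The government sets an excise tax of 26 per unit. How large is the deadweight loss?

67600

In inverse form: demand P = 109.75 − 0.004Q, supply P = 21.5 + 0.001Q.
Competitive equilibrium: 109.75 − 0.004Q = 21.5 + 0.001Q → Q* = 17650, P* = 39.15.
With the tax, the buyer price exceeds the seller price by 26: (109.75 − 0.004Q) − (21.5 + 0.001Q) = 26 → Q' = 12450.
ΔQ = 17650 − 12450 = 5200; the wedge equals the tax, 26.
Deadweight loss = ½ × 5200 × 26 = 67600.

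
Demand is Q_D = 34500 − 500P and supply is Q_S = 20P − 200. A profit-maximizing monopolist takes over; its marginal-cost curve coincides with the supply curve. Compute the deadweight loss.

In inverse form: demand P = 69 − 0.002Q, supply P = 10 + 0.05Q.
Competitive equilibrium: 69 − 0.002Q = 10 + 0.05Q → Q* = 1134.6154, P* = 66.7308.
Marginal revenue: MR = 69 − 0.004Q. Set MR = MC: 69 − 0.004Q = 10 + 0.05Q → Q_m = 1092.5926.
Price P_m = 69 − 0.002·1092.5926 = 66.8148; MC(Q_m) = 10 + 0.05·1092.5926 = 64.6296.
Competitive Q* = 1134.6154, so ΔQ = 42.0228; wedge = 66.8148 − 64.6296 = 2.1852.
The triangle = ½ × 42.0228 × 2.1852 = 45.91.

45.91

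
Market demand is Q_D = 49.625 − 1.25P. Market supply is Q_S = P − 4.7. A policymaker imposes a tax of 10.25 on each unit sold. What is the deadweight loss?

29.18

In inverse form: demand P = 39.7 − 0.8Q, supply P = 4.7 + Q.
Competitive equilibrium: 39.7 − 0.8Q = 4.7 + Q → Q* = 19.4444, P* = 24.1444.
With the tax, the buyer price exceeds the seller price by 10.25: (39.7 − 0.8Q) − (4.7 + Q) = 10.25 → Q' = 13.75.
ΔQ = 19.4444 − 13.75 = 5.6944; the wedge equals the tax, 10.25.
DWL = ½ × 5.6944 × 10.25 = 29.18.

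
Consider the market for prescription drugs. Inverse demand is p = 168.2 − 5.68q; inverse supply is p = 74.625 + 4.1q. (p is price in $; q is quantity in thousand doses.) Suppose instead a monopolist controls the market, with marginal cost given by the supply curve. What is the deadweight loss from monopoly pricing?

Competitive equilibrium: 168.2 − 5.68q = 74.625 + 4.1q → q* = 9.568, p* = 113.8538.
Marginal revenue: MR = 168.2 − 11.36q. Set MR = MC: 168.2 − 11.36q = 74.625 + 4.1q → q_m = 6.0527.
Price p_m = 168.2 − 5.68·6.0527 = 133.8207; MC(q_m) = 74.625 + 4.1·6.0527 = 99.4411.
Competitive q* = 9.568, so Δq = 3.5153; wedge = 133.8207 − 99.4411 = 34.3796.
Deadweight loss = ½ × 3.5153 × 34.3796 = $60.43 thousand.

$60.43 thousand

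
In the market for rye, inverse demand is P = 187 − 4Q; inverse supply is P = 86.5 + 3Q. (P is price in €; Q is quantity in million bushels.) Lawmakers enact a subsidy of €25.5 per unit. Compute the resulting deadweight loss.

Competitive equilibrium: 187 − 4Q = 86.5 + 3Q → Q* = 14.3571, P* = 129.5714.
The subsidy lowers effective supply by 25.5: P = 61 + 3Q.
New quantity: 187 − 4Q = 61 + 3Q → Q' = 18.
Overproduction ΔQ = 18 − 14.3571 = 3.6429; wedge = subsidy = 25.5.
DWL = ½ × 3.6429 × 25.5 = €46.45 million.

€46.45 million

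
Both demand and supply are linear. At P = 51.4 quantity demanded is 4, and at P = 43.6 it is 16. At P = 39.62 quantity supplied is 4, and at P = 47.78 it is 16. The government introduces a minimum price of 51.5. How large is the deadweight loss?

Demand slope = (43.6 − 51.4)/(16 − 4) = −0.65, so P = 54 − 0.65Q.
Supply slope = (47.78 − 39.62)/(16 − 4) = 0.68, so P = 36.9 + 0.68Q.
Competitive equilibrium: 54 − 0.65Q = 36.9 + 0.68Q → Q* = 12.8571, P* = 45.6429.
At the floor P = 51.5, quantity demanded = (54 − 51.5)/0.65 = 3.8462.
Sellers' marginal cost at Q' = 3.8462: 36.9 + 0.68·3.8462 = 39.5154.
ΔQ = 12.8571 − 3.8462 = 9.0109; wedge = 51.5 − 39.5154 = 11.9846.
Welfare loss = ½ × 9.0109 × 11.9846 = 54.

54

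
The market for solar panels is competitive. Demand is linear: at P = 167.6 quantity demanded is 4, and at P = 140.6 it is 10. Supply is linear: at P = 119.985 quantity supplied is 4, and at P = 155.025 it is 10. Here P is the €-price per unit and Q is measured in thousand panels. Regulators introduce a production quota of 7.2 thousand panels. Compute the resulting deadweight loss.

€10.20 thousand

Demand slope = (140.6 − 167.6)/(10 − 4) = −4.5, so P = 185.6 − 4.5Q.
Supply slope = (155.025 − 119.985)/(10 − 4) = 5.84, so P = 96.625 + 5.84Q.
Competitive equilibrium: 185.6 − 4.5Q = 96.625 + 5.84Q → Q* = 8.6049, P* = 146.8778.
At Q = 7.2: demand price = 185.6 − 4.5·7.2 = 153.2; supply price = 96.625 + 5.84·7.2 = 138.673.
ΔQ = 8.6049 − 7.2 = 1.4049; wedge = 153.2 − 138.673 = 14.527.
Welfare loss = ½ × 1.4049 × 14.527 = €10.20 thousand.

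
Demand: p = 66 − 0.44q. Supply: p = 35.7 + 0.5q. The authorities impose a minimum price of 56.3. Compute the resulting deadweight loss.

48.79

Competitive equilibrium: 66 − 0.44q = 35.7 + 0.5q → q* = 32.234, p* = 51.817.
At the floor p = 56.3, quantity demanded = (66 − 56.3)/0.44 = 22.0455.
Sellers' marginal cost at q' = 22.0455: 35.7 + 0.5·22.0455 = 46.7228.
Δq = 32.234 − 22.0455 = 10.1885; wedge = 56.3 − 46.7228 = 9.5772.
Deadweight loss = ½ × 10.1885 × 9.5772 = 48.79.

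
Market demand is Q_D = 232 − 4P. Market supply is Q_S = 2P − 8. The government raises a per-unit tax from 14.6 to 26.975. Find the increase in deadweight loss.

342.99

In inverse form: demand P = 58 − 0.25Q, supply P = 4 + 0.5Q.
Competitive equilibrium: 58 − 0.25Q = 4 + 0.5Q → Q* = 72, P* = 40.
For a per-unit tax t: ΔQ = t/0.75, so DWL = ½·t·(t/0.75) = t²/1.5.
At t = 14.6: DWL = 142.107. At t = 26.975: DWL = 485.1.
Increase = 485.1 − 142.107 = 342.99.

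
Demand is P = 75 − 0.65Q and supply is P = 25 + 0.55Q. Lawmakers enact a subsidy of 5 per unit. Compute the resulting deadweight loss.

10.42

Competitive equilibrium: 75 − 0.65Q = 25 + 0.55Q → Q* = 41.6667, P* = 47.9167.
The subsidy lowers effective supply by 5: P = 20 + 0.55Q.
New quantity: 75 − 0.65Q = 20 + 0.55Q → Q' = 45.8333.
Overproduction ΔQ = 45.8333 − 41.6667 = 4.1666; wedge = subsidy = 5.
Deadweight loss = ½ × 4.1666 × 5 = 10.42.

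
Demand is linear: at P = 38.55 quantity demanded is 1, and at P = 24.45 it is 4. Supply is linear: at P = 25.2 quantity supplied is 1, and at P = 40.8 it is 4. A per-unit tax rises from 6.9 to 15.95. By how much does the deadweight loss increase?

Demand slope = (24.45 − 38.55)/(4 − 1) = −4.7, so P = 43.25 − 4.7Q.
Supply slope = (40.8 − 25.2)/(4 − 1) = 5.2, so P = 20 + 5.2Q.
Competitive equilibrium: 43.25 − 4.7Q = 20 + 5.2Q → Q* = 2.3485, P* = 32.2121.
For a per-unit tax t: ΔQ = t/9.9, so DWL = ½·t·(t/9.9) = t²/19.8.
At t = 6.9: DWL = 2.405. At t = 15.95: DWL = 12.849.
Increase = 12.849 − 2.405 = 10.44.

10.44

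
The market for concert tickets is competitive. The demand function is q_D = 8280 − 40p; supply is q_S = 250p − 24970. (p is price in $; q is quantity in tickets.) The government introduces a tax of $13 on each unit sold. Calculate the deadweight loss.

$2913.79

In inverse form: demand p = 207 − 0.025q, supply p = 99.88 + 0.004q.
Competitive equilibrium: 207 − 0.025q = 99.88 + 0.004q → q* = 3693.7931, p* = 114.6552.
With the tax, the buyer price exceeds the seller price by 13: (207 − 0.025q) − (99.88 + 0.004q) = 13 → q' = 3245.5172.
Δq = 3693.7931 − 3245.5172 = 448.2759; the wedge equals the tax, 13.
DWL = ½ × 448.2759 × 13 = $2913.79.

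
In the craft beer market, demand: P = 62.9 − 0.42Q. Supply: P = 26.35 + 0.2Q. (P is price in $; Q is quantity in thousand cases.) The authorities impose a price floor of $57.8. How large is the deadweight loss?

$679.23 thousand

Competitive equilibrium: 62.9 − 0.42Q = 26.35 + 0.2Q → Q* = 58.9516, P* = 38.1403.
At the floor P = 57.8, quantity demanded = (62.9 − 57.8)/0.42 = 12.1429.
Sellers' marginal cost at Q' = 12.1429: 26.35 + 0.2·12.1429 = 28.7786.
ΔQ = 58.9516 − 12.1429 = 46.8087; wedge = 57.8 − 28.7786 = 29.0214.
DWL = ½ × 46.8087 × 29.0214 = $679.23 thousand.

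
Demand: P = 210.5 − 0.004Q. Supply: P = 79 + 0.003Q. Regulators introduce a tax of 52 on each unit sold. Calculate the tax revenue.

590571.43

Competitive equilibrium: 210.5 − 0.004Q = 79 + 0.003Q → Q* = 18785.7143, P* = 135.3571.
With the tax, the buyer price exceeds the seller price by 52: (210.5 − 0.004Q) − (79 + 0.003Q) = 52 → Q' = 11357.1429.
Tax revenue = 52 × 11357.1429 = 590571.43.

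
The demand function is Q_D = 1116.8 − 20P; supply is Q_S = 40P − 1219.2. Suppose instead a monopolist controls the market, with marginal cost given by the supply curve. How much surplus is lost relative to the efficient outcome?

686

In inverse form: demand P = 55.84 − 0.05Q, supply P = 30.48 + 0.025Q.
Competitive equilibrium: 55.84 − 0.05Q = 30.48 + 0.025Q → Q* = 338.1333, P* = 38.9333.
Marginal revenue: MR = 55.84 − 0.1Q. Set MR = MC: 55.84 − 0.1Q = 30.48 + 0.025Q → Q_m = 202.88.
Price P_m = 55.84 − 0.05·202.88 = 45.696; MC(Q_m) = 30.48 + 0.025·202.88 = 35.552.
Competitive Q* = 338.1333, so ΔQ = 135.2533; wedge = 45.696 − 35.552 = 10.144.
DWL = ½ × 135.2533 × 10.144 = 686.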